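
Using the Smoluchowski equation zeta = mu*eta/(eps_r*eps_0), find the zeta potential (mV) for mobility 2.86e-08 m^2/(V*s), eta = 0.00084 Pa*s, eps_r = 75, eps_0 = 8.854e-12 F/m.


Smoluchowski equation: zeta = mu * eta / (eps_r * eps_0)
zeta = 2.86e-08 * 0.00084 / (75 * 8.854e-12)
zeta = 0.036178 V = 36.18 mV

36.18


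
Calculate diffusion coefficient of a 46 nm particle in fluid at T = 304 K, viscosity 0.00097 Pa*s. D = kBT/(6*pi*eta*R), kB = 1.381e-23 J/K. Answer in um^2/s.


Radius R = 46/2 = 23 nm = 2.3e-08 m
D = kB*T / (6*pi*eta*R)
D = 1.381e-23 * 304 / (6 * pi * 0.00097 * 2.3e-08)
D = 9.98313e-12 m^2/s = 9.983 um^2/s

9.983


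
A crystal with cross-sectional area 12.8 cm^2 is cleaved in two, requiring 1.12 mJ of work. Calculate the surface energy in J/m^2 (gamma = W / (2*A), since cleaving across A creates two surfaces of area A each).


Convert: A = 12.8 cm^2 = 0.00128 m^2, W = 1.12 mJ = 0.00112 J
Cleaving exposes two faces of area A, so total new surface = 2*A and gamma = W / (2*A)
gamma = 0.00112 / (2 * 0.00128)
gamma = 0.438 J/m^2

0.438


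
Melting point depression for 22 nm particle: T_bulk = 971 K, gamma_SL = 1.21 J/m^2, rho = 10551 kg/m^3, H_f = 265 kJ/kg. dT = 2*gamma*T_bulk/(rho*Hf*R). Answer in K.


Radius R = 22/2 = 11 nm = 1.1e-08 m
Convert H_f = 265 kJ/kg = 265000 J/kg
dT = 2 * gamma_SL * T_bulk / (rho * H_f * R)
dT = 2 * 1.21 * 971 / (10551 * 265000 * 1.1e-08)
dT = 76.4 K

76.4


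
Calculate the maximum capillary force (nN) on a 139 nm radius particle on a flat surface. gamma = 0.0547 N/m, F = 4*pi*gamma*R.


Convert radius: R = 139 nm = 1.39e-07 m
F = 4 * pi * gamma * R
F = 4 * pi * 0.0547 * 1.39e-07
F = 9.55459e-08 N = 95.5459 nN

95.5459


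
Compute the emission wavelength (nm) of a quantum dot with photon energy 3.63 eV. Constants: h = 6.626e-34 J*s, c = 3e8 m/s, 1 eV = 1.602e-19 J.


Convert energy: E = 3.63 eV = 3.63 * 1.602e-19 = 5.81526e-19 J
lambda = h*c / E = 6.626e-34 * 3e8 / 5.81526e-19
lambda = 3.41825e-07 m = 341.8 nm

341.8


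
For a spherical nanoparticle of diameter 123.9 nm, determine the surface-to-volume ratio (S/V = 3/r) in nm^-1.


Radius r = 123.9/2 = 61.95 nm
S/V = 3 / r = 3 / 61.95
S/V = 0.0484 nm^-1

0.0484


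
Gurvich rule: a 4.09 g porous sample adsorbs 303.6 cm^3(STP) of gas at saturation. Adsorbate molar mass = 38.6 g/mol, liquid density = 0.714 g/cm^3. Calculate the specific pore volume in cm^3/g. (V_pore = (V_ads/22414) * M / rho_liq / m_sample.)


Moles adsorbed n = V_ads / 22414 = 303.6 / 22414 = 1.354511e-02 mol
Liquid volume V_liq = n * M / rho_liq = 1.354511e-02 * 38.6 / 0.714 = 0.73227 cm^3
Specific pore volume V_pore = V_liq / m_sample = 0.73227 / 4.09
V_pore = 0.179 cm^3/g

0.179


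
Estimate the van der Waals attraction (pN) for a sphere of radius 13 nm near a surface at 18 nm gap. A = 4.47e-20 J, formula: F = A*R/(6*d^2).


Convert to SI: R = 13 nm = 1.3e-08 m, d = 18 nm = 1.8e-08 m
F = A * R / (6 * d^2)
F = 4.47e-20 * 1.3e-08 / (6 * (1.8e-08)^2)
F = 2.9892e-13 N = 0.299 pN

0.299


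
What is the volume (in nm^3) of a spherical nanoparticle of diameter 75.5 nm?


Radius r = 75.5/2 = 37.75 nm
Volume V = (4/3) * pi * r^3
V = (4/3) * pi * (37.75)^3
V = 225340.62 nm^3

225340.62


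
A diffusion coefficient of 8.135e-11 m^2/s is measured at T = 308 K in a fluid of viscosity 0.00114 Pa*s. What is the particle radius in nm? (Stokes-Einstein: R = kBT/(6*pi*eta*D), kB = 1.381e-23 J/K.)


Stokes-Einstein: R = kB*T / (6*pi*eta*D)
R = 1.381e-23 * 308 / (6 * pi * 0.00114 * 8.135e-11)
R = 2.43322e-09 m = 2.43 nm

2.43


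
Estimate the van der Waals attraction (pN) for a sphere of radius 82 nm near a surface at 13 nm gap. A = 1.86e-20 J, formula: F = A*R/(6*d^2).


Convert to SI: R = 82 nm = 8.2e-08 m, d = 13 nm = 1.3e-08 m
F = A * R / (6 * d^2)
F = 1.86e-20 * 8.2e-08 / (6 * (1.3e-08)^2)
F = 1.50414e-12 N = 1.504 pN

1.504


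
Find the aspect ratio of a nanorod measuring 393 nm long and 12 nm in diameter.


Aspect ratio AR = length / diameter
AR = 393 / 12
AR = 32.75

32.75


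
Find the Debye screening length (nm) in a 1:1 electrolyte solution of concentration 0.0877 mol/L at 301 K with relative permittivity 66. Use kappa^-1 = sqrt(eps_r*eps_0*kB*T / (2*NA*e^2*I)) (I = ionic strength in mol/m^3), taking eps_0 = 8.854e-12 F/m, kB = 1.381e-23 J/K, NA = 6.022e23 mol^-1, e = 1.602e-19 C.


Ionic strength I = 0.0877 * 1^2 * 1000 = 87.7 mol/m^3
kappa^-1 = sqrt(66 * 8.854e-12 * 1.381e-23 * 301 / (2 * 6.022e23 * (1.602e-19)^2 * 87.7))
kappa^-1 = 0.947 nm

0.947


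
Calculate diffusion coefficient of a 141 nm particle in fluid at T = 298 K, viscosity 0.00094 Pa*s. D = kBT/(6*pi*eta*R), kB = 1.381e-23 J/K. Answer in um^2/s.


Radius R = 141/2 = 70.5 nm = 7.05e-08 m
D = kB*T / (6*pi*eta*R)
D = 1.381e-23 * 298 / (6 * pi * 0.00094 * 7.05e-08)
D = 3.29452e-12 m^2/s = 3.295 um^2/s

3.295


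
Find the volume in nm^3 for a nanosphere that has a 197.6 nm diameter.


Radius r = 197.6/2 = 98.8 nm
Volume V = (4/3) * pi * r^3
V = (4/3) * pi * (98.8)^3
V = 4039796.08 nm^3

4039796.08


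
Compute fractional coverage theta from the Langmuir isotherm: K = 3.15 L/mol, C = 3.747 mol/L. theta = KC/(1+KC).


Langmuir isotherm: theta = K*C / (1 + K*C)
K*C = 3.15 * 3.747 = 11.80305
theta = 11.80305 / (1 + 11.80305) = 11.80305 / 12.80305
theta = 0.9219

0.9219


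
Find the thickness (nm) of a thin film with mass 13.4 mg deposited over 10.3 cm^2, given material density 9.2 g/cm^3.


Convert: m = 13.4 mg = 1.3400e-05 kg, A = 10.3 cm^2 = 1.0300e-03 m^2, rho = 9.2 g/cm^3 = 9200 kg/m^3
t = m / (A * rho)
t = 1.3400e-05 / (1.0300e-03 * 9200)
t = 1.4141e-06 m = 1414.1 nm

1414.1


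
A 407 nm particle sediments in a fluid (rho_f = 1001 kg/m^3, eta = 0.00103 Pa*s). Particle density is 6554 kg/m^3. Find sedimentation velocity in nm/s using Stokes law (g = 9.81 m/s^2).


Radius R = 407/2 nm = 2.035e-07 m
Density difference = 6554 - 1001 = 5553 kg/m^3
v = 2 * R^2 * (rho_p - rho_f) * g / (9 * eta)
v = 2 * (2.035e-07)^2 * 5553 * 9.81 / (9 * 0.00103)
v = 4.86716e-07 m/s = 486.7162 nm/s

486.7162


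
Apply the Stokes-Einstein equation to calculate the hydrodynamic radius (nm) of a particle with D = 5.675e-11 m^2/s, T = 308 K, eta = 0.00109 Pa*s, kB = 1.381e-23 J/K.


Stokes-Einstein: R = kB*T / (6*pi*eta*D)
R = 1.381e-23 * 308 / (6 * pi * 0.00109 * 5.675e-11)
R = 3.64797e-09 m = 3.65 nm

3.65


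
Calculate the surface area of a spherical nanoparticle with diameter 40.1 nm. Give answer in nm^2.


Radius r = 40.1/2 = 20.05 nm
Surface area SA = 4 * pi * r^2
SA = 4 * pi * (20.05)^2
SA = 5051.71 nm^2

5051.71


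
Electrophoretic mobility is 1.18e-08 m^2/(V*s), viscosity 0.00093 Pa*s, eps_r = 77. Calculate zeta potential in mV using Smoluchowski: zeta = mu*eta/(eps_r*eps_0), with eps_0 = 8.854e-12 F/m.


Smoluchowski equation: zeta = mu * eta / (eps_r * eps_0)
zeta = 1.18e-08 * 0.00093 / (77 * 8.854e-12)
zeta = 0.016097 V = 16.1 mV

16.1


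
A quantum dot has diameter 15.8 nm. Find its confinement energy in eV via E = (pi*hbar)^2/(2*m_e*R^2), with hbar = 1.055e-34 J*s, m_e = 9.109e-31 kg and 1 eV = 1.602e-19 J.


Radius R = 15.8/2 = 7.9 nm = 7.9e-09 m
E = (pi * 1.055e-34)^2 / (2 * 9.109e-31 * (7.9e-09)^2)
E(J) = 9.66162e-22
E = E(J) / 1.602e-19 = 0.006 eV

0.006


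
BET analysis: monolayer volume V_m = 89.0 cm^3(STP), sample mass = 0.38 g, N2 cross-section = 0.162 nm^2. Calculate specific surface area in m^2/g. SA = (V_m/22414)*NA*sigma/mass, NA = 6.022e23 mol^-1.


Number of moles in monolayer = V_m / 22414 = 89.0 / 22414 = 0.00397073
Number of molecules = moles * NA = 0.00397073 * 6.022e23
SA = molecules * sigma / mass
SA = (89.0 / 22414) * 6.022e23 * 0.162e-18 / 0.38
SA = 1019.4 m^2/g

1019.4


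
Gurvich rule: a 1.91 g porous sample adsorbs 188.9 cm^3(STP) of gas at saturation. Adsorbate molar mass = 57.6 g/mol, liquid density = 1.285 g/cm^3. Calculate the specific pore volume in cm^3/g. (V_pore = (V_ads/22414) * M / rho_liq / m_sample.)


Moles adsorbed n = V_ads / 22414 = 188.9 / 22414 = 8.427768e-03 mol
Liquid volume V_liq = n * M / rho_liq = 8.427768e-03 * 57.6 / 1.285 = 0.37777 cm^3
Specific pore volume V_pore = V_liq / m_sample = 0.37777 / 1.91
V_pore = 0.1978 cm^3/g

0.1978


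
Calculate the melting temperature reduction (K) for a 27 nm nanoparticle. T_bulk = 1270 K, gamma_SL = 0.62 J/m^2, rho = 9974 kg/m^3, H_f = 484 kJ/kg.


Radius R = 27/2 = 13.5 nm = 1.35e-08 m
Convert H_f = 484 kJ/kg = 484000 J/kg
dT = 2 * gamma_SL * T_bulk / (rho * H_f * R)
dT = 2 * 0.62 * 1270 / (9974 * 484000 * 1.35e-08)
dT = 24.2 K

24.2


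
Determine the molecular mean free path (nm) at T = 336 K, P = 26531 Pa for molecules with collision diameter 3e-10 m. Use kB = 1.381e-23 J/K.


Mean free path: lambda = kB*T / (sqrt(2) * pi * d^2 * P)
lambda = 1.381e-23 * 336 / (sqrt(2) * pi * (3e-10)^2 * 26531)
lambda = 4.37393e-07 m
lambda = 437.39 nm

437.39


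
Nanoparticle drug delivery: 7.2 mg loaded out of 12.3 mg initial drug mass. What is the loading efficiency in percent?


Drug loading efficiency = (drug loaded / drug initial) * 100
DLE = 7.2 / 12.3 * 100
DLE = 0.5854 * 100
DLE = 58.54%

58.54


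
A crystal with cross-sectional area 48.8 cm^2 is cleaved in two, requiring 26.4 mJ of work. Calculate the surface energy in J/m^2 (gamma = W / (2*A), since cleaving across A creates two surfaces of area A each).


Convert: A = 48.8 cm^2 = 0.00488 m^2, W = 26.4 mJ = 0.0264 J
Cleaving exposes two faces of area A, so total new surface = 2*A and gamma = W / (2*A)
gamma = 0.0264 / (2 * 0.00488)
gamma = 2.705 J/m^2

2.705


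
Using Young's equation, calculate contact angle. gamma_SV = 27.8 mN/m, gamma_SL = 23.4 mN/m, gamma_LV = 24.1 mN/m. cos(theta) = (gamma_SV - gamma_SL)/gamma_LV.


cos(theta) = (gamma_SV - gamma_SL) / gamma_LV
cos(theta) = (27.8 - 23.4) / 24.1
cos(theta) = 0.182573
theta = arccos(0.182573) = 79.48 degrees

79.48


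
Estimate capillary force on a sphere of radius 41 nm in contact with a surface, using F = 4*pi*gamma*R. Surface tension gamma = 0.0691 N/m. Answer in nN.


Convert radius: R = 41 nm = 4.1e-08 m
F = 4 * pi * gamma * R
F = 4 * pi * 0.0691 * 4.1e-08
F = 3.56018e-08 N = 35.6018 nN

35.6018


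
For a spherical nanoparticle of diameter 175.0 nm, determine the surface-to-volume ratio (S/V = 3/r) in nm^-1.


Radius r = 175.0/2 = 87.5 nm
S/V = 3 / r = 3 / 87.5
S/V = 0.0343 nm^-1

0.0343


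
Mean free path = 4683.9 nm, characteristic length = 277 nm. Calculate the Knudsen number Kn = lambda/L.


Knudsen number Kn = lambda / L
Kn = 4683.9 / 277
Kn = 16.9094

16.9094


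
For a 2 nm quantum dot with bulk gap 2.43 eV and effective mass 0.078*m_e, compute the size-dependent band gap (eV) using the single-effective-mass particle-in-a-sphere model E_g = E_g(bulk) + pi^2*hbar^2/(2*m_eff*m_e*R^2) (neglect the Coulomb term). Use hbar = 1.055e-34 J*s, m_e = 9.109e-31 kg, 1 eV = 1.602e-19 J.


Radius R = 2/2 nm = 1e-09 m
Confinement energy dE = pi^2 * hbar^2 / (2 * m_eff * m_e * R^2)
dE = pi^2 * (1.055e-34)^2 / (2 * 0.078 * 9.109e-31 * (1e-09)^2) J, divided by 1.602e-19 J/eV
dE = 4.8256 eV
Total band gap = E_g(bulk) + dE = 2.43 + 4.8256 = 7.2556 eV

7.2556


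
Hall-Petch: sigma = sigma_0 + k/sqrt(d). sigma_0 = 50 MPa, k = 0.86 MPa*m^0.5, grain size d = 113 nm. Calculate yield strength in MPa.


d = 113 nm = 1.13e-07 m
sqrt(d) = 0.0003361547
Hall-Petch contribution = k / sqrt(d) = 0.86 / 0.0003361547 = 2558.3 MPa
sigma = sigma_0 + k/sqrt(d) = 50 + 2558.3 = 2608.3 MPa

2608.3


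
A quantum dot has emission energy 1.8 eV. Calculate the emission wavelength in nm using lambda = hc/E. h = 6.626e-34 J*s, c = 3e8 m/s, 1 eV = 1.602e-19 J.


Convert energy: E = 1.8 eV = 1.8 * 1.602e-19 = 2.8836e-19 J
lambda = h*c / E = 6.626e-34 * 3e8 / 2.8836e-19
lambda = 6.89347e-07 m = 689.3 nm

689.3


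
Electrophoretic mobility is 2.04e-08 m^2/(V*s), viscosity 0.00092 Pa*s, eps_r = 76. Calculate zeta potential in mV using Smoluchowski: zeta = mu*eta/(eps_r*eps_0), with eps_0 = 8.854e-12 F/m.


Smoluchowski equation: zeta = mu * eta / (eps_r * eps_0)
zeta = 2.04e-08 * 0.00092 / (76 * 8.854e-12)
zeta = 0.027891 V = 27.89 mV

27.89


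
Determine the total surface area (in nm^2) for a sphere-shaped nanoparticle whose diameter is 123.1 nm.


Radius r = 123.1/2 = 61.55 nm
Surface area SA = 4 * pi * r^2
SA = 4 * pi * (61.55)^2
SA = 47606.47 nm^2

47606.47


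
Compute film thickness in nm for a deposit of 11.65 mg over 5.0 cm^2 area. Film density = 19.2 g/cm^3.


Convert: m = 11.65 mg = 1.1650e-05 kg, A = 5.0 cm^2 = 5.0000e-04 m^2, rho = 19.2 g/cm^3 = 19200 kg/m^3
t = m / (A * rho)
t = 1.1650e-05 / (5.0000e-04 * 19200)
t = 1.2135e-06 m = 1213.5 nm

1213.5


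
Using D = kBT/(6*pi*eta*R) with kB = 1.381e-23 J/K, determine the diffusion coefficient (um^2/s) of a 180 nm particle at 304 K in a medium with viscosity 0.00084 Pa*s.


Radius R = 180/2 = 90 nm = 9e-08 m
D = kB*T / (6*pi*eta*R)
D = 1.381e-23 * 304 / (6 * pi * 0.00084 * 9e-08)
D = 2.94608e-12 m^2/s = 2.946 um^2/s

2.946


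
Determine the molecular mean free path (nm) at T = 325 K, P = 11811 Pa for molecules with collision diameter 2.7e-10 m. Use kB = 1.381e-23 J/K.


Mean free path: lambda = kB*T / (sqrt(2) * pi * d^2 * P)
lambda = 1.381e-23 * 325 / (sqrt(2) * pi * (2.7e-10)^2 * 11811)
lambda = 1.17327e-06 m
lambda = 1173.27 nm

1173.27


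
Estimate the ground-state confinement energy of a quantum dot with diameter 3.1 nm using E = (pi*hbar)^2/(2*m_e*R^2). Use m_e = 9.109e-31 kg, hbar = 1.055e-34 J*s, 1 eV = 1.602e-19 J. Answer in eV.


Radius R = 3.1/2 = 1.55 nm = 1.55e-09 m
E = (pi * 1.055e-34)^2 / (2 * 9.109e-31 * (1.55e-09)^2)
E(J) = 2.50981e-20
E = E(J) / 1.602e-19 = 0.1567 eV

0.1567


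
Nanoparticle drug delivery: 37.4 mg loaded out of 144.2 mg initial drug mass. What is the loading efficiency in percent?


Drug loading efficiency = (drug loaded / drug initial) * 100
DLE = 37.4 / 144.2 * 100
DLE = 0.2594 * 100
DLE = 25.94%

25.94


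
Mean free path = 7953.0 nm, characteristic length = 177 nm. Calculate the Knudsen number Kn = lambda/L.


Knudsen number Kn = lambda / L
Kn = 7953.0 / 177
Kn = 44.9322

44.9322


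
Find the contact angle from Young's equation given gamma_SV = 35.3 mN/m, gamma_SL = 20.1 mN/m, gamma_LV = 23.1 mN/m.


cos(theta) = (gamma_SV - gamma_SL) / gamma_LV
cos(theta) = (35.3 - 20.1) / 23.1
cos(theta) = 0.658009
theta = arccos(0.658009) = 48.85 degrees

48.85


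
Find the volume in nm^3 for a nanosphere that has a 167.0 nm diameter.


Radius r = 167.0/2 = 83.5 nm
Volume V = (4/3) * pi * r^3
V = (4/3) * pi * (83.5)^3
V = 2438641.92 nm^3

2438641.92


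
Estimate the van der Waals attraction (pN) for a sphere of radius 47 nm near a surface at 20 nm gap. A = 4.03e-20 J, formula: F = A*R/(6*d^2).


Convert to SI: R = 47 nm = 4.7e-08 m, d = 20 nm = 2e-08 m
F = A * R / (6 * d^2)
F = 4.03e-20 * 4.7e-08 / (6 * (2e-08)^2)
F = 7.89208e-13 N = 0.789 pN

0.789


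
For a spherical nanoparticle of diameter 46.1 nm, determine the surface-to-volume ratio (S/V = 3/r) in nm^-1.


Radius r = 46.1/2 = 23.05 nm
S/V = 3 / r = 3 / 23.05
S/V = 0.1302 nm^-1

0.1302


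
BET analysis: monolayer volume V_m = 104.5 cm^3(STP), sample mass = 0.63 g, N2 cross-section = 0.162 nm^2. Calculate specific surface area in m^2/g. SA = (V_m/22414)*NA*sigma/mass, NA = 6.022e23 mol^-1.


Number of moles in monolayer = V_m / 22414 = 104.5 / 22414 = 0.00466226
Number of molecules = moles * NA = 0.00466226 * 6.022e23
SA = molecules * sigma / mass
SA = (104.5 / 22414) * 6.022e23 * 0.162e-18 / 0.63
SA = 722.0 m^2/g

722.0


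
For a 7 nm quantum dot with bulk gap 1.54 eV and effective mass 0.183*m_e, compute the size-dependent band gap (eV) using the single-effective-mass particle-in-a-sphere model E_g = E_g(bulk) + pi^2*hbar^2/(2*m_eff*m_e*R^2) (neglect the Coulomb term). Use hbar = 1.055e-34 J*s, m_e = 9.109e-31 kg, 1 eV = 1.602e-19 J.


Radius R = 7/2 nm = 3.5e-09 m
Confinement energy dE = pi^2 * hbar^2 / (2 * m_eff * m_e * R^2)
dE = pi^2 * (1.055e-34)^2 / (2 * 0.183 * 9.109e-31 * (3.5e-09)^2) J, divided by 1.602e-19 J/eV
dE = 0.1679 eV
Total band gap = E_g(bulk) + dE = 1.54 + 0.1679 = 1.7079 eV

1.7079


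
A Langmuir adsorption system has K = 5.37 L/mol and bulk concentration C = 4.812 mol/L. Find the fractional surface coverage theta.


Langmuir isotherm: theta = K*C / (1 + K*C)
K*C = 5.37 * 4.812 = 25.84044
theta = 25.84044 / (1 + 25.84044) = 25.84044 / 26.84044
theta = 0.9627

0.9627


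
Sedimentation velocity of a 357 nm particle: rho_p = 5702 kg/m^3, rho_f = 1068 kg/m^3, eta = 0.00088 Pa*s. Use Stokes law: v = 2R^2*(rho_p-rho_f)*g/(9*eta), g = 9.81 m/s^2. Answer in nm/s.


Radius R = 357/2 nm = 1.785e-07 m
Density difference = 5702 - 1068 = 4634 kg/m^3
v = 2 * R^2 * (rho_p - rho_f) * g / (9 * eta)
v = 2 * (1.785e-07)^2 * 4634 * 9.81 / (9 * 0.00088)
v = 3.65768e-07 m/s = 365.7685 nm/s

365.7685


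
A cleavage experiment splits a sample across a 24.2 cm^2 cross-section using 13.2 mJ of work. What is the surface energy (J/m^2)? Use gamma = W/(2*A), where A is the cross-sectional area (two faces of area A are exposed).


Convert: A = 24.2 cm^2 = 0.00242 m^2, W = 13.2 mJ = 0.0132 J
Cleaving exposes two faces of area A, so total new surface = 2*A and gamma = W / (2*A)
gamma = 0.0132 / (2 * 0.00242)
gamma = 2.727 J/m^2

2.727


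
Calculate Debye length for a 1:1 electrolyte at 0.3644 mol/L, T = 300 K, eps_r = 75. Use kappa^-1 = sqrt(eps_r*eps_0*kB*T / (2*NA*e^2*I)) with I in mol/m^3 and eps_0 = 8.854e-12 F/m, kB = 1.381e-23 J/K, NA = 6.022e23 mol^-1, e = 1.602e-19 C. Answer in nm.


Ionic strength I = 0.3644 * 1^2 * 1000 = 364.4 mol/m^3
kappa^-1 = sqrt(75 * 8.854e-12 * 1.381e-23 * 300 / (2 * 6.022e23 * (1.602e-19)^2 * 364.4))
kappa^-1 = 0.494 nm

0.494


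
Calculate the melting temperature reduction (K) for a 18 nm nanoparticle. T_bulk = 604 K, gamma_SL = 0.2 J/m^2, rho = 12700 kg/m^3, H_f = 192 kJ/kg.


Radius R = 18/2 = 9 nm = 9e-09 m
Convert H_f = 192 kJ/kg = 192000 J/kg
dT = 2 * gamma_SL * T_bulk / (rho * H_f * R)
dT = 2 * 0.2 * 604 / (12700 * 192000 * 9e-09)
dT = 11.0 K

11.0


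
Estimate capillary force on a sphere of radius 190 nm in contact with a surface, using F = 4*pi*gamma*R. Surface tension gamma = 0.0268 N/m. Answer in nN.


Convert radius: R = 190 nm = 1.9e-07 m
F = 4 * pi * gamma * R
F = 4 * pi * 0.0268 * 1.9e-07
F = 6.3988e-08 N = 63.988 nN

63.988


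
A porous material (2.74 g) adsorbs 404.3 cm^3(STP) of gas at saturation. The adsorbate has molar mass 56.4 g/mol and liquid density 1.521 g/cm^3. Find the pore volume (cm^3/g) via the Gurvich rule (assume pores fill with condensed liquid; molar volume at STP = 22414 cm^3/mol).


Moles adsorbed n = V_ads / 22414 = 404.3 / 22414 = 1.803783e-02 mol
Liquid volume V_liq = n * M / rho_liq = 1.803783e-02 * 56.4 / 1.521 = 0.66886 cm^3
Specific pore volume V_pore = V_liq / m_sample = 0.66886 / 2.74
V_pore = 0.2441 cm^3/g

0.2441


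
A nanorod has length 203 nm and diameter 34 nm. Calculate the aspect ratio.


Aspect ratio AR = length / diameter
AR = 203 / 34
AR = 5.97

5.97


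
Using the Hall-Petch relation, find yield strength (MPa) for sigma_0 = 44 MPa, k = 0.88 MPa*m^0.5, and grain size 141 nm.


d = 141 nm = 1.41e-07 m
sqrt(d) = 0.0003754997
Hall-Petch contribution = k / sqrt(d) = 0.88 / 0.0003754997 = 2343.5 MPa
sigma = sigma_0 + k/sqrt(d) = 44 + 2343.5 = 2387.5 MPa

2387.5


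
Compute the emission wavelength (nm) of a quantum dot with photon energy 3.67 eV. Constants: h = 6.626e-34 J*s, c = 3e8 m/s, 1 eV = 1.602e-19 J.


Convert energy: E = 3.67 eV = 3.67 * 1.602e-19 = 5.87934e-19 J
lambda = h*c / E = 6.626e-34 * 3e8 / 5.87934e-19
lambda = 3.38099e-07 m = 338.1 nm

338.1


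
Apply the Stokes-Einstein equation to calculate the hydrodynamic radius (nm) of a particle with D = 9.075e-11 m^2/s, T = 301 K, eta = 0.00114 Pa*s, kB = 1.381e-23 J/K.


Stokes-Einstein: R = kB*T / (6*pi*eta*D)
R = 1.381e-23 * 301 / (6 * pi * 0.00114 * 9.075e-11)
R = 2.13161e-09 m = 2.13 nm

2.13


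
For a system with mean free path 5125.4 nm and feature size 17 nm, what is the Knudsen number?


Knudsen number Kn = lambda / L
Kn = 5125.4 / 17
Kn = 301.4941

301.4941


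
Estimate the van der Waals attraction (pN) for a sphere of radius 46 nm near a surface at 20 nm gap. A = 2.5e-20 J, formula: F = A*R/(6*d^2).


Convert to SI: R = 46 nm = 4.6e-08 m, d = 20 nm = 2e-08 m
F = A * R / (6 * d^2)
F = 2.5e-20 * 4.6e-08 / (6 * (2e-08)^2)
F = 4.79167e-13 N = 0.479 pN

0.479


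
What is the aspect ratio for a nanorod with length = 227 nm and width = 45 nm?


Aspect ratio AR = length / diameter
AR = 227 / 45
AR = 5.04

5.04


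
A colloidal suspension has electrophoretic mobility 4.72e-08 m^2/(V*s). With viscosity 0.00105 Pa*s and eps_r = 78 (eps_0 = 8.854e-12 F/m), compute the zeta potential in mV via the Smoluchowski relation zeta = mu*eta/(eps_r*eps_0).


Smoluchowski equation: zeta = mu * eta / (eps_r * eps_0)
zeta = 4.72e-08 * 0.00105 / (78 * 8.854e-12)
zeta = 0.071762 V = 71.76 mV

71.76


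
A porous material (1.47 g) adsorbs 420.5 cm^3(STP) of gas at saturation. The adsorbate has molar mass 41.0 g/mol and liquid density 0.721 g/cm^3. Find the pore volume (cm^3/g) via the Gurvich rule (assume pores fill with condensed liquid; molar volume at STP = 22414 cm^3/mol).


Moles adsorbed n = V_ads / 22414 = 420.5 / 22414 = 1.876060e-02 mol
Liquid volume V_liq = n * M / rho_liq = 1.876060e-02 * 41.0 / 0.721 = 1.06683 cm^3
Specific pore volume V_pore = V_liq / m_sample = 1.06683 / 1.47
V_pore = 0.7257 cm^3/g

0.7257


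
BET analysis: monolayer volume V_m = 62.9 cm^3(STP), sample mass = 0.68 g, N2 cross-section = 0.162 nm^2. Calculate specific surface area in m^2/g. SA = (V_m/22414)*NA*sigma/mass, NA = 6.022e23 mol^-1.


Number of moles in monolayer = V_m / 22414 = 62.9 / 22414 = 0.00280628
Number of molecules = moles * NA = 0.00280628 * 6.022e23
SA = molecules * sigma / mass
SA = (62.9 / 22414) * 6.022e23 * 0.162e-18 / 0.68
SA = 402.6 m^2/g

402.6


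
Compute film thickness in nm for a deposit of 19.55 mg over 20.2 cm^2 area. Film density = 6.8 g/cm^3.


Convert: m = 19.55 mg = 1.9550e-05 kg, A = 20.2 cm^2 = 2.0200e-03 m^2, rho = 6.8 g/cm^3 = 6800 kg/m^3
t = m / (A * rho)
t = 1.9550e-05 / (2.0200e-03 * 6800)
t = 1.4233e-06 m = 1423.3 nm

1423.3


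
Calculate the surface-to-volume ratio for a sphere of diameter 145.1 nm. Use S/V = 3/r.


Radius r = 145.1/2 = 72.55 nm
S/V = 3 / r = 3 / 72.55
S/V = 0.0414 nm^-1

0.0414


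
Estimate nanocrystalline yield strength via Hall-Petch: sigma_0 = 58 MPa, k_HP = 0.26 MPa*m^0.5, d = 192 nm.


d = 192 nm = 1.92e-07 m
sqrt(d) = 0.000438178
Hall-Petch contribution = k / sqrt(d) = 0.26 / 0.000438178 = 593.4 MPa
sigma = sigma_0 + k/sqrt(d) = 58 + 593.4 = 651.4 MPa

651.4


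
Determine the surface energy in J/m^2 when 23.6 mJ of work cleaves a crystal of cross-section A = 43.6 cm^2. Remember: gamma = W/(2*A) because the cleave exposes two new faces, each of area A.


Convert: A = 43.6 cm^2 = 0.00436 m^2, W = 23.6 mJ = 0.0236 J
Cleaving exposes two faces of area A, so total new surface = 2*A and gamma = W / (2*A)
gamma = 0.0236 / (2 * 0.00436)
gamma = 2.706 J/m^2

2.706


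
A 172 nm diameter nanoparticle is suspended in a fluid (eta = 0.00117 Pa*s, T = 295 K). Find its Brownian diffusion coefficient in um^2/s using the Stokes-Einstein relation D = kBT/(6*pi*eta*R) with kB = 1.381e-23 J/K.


Radius R = 172/2 = 86 nm = 8.6e-08 m
D = kB*T / (6*pi*eta*R)
D = 1.381e-23 * 295 / (6 * pi * 0.00117 * 8.6e-08)
D = 2.14798e-12 m^2/s = 2.148 um^2/s

2.148


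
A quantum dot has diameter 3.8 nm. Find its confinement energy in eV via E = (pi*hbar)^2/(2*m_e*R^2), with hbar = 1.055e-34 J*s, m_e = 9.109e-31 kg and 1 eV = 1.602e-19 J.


Radius R = 3.8/2 = 1.9 nm = 1.9e-09 m
E = (pi * 1.055e-34)^2 / (2 * 9.109e-31 * (1.9e-09)^2)
E(J) = 1.67031e-20
E = E(J) / 1.602e-19 = 0.1043 eV

0.1043


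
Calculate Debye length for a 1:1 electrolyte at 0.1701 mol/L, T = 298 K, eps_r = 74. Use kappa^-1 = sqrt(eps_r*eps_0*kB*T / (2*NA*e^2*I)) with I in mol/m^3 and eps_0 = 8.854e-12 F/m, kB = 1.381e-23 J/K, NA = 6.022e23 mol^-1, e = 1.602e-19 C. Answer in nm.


Ionic strength I = 0.1701 * 1^2 * 1000 = 170.1 mol/m^3
kappa^-1 = sqrt(74 * 8.854e-12 * 1.381e-23 * 298 / (2 * 6.022e23 * (1.602e-19)^2 * 170.1))
kappa^-1 = 0.716 nm

0.716


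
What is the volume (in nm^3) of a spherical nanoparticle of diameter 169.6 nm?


Radius r = 169.6/2 = 84.8 nm
Volume V = (4/3) * pi * r^3
V = (4/3) * pi * (84.8)^3
V = 2554325.07 nm^3

2554325.07


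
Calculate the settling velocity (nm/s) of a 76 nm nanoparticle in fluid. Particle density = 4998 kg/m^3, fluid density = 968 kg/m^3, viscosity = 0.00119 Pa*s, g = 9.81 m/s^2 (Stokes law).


Radius R = 76/2 nm = 3.8e-08 m
Density difference = 4998 - 968 = 4030 kg/m^3
v = 2 * R^2 * (rho_p - rho_f) * g / (9 * eta)
v = 2 * (3.8e-08)^2 * 4030 * 9.81 / (9 * 0.00119)
v = 1.06606e-08 m/s = 10.6606 nm/s

10.6606


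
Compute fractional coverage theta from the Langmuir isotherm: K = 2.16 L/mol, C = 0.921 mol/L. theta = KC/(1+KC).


Langmuir isotherm: theta = K*C / (1 + K*C)
K*C = 2.16 * 0.921 = 1.98936
theta = 1.98936 / (1 + 1.98936) = 1.98936 / 2.98936
theta = 0.6655

0.6655


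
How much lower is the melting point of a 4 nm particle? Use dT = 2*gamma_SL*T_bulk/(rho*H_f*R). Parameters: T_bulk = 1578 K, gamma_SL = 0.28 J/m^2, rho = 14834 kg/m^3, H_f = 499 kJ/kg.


Radius R = 4/2 = 2 nm = 2e-09 m
Convert H_f = 499 kJ/kg = 499000 J/kg
dT = 2 * gamma_SL * T_bulk / (rho * H_f * R)
dT = 2 * 0.28 * 1578 / (14834 * 499000 * 2e-09)
dT = 59.7 K

59.7


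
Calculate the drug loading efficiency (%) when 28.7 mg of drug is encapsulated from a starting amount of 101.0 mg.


Drug loading efficiency = (drug loaded / drug initial) * 100
DLE = 28.7 / 101.0 * 100
DLE = 0.2842 * 100
DLE = 28.42%

28.42


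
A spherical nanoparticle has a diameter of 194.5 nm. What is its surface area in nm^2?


Radius r = 194.5/2 = 97.25 nm
Surface area SA = 4 * pi * r^2
SA = 4 * pi * (97.25)^2
SA = 118847.24 nm^2

118847.24


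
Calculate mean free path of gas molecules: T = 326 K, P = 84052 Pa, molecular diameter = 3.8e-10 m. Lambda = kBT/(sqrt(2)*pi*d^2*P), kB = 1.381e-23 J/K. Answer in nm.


Mean free path: lambda = kB*T / (sqrt(2) * pi * d^2 * P)
lambda = 1.381e-23 * 326 / (sqrt(2) * pi * (3.8e-10)^2 * 84052)
lambda = 8.34894e-08 m
lambda = 83.49 nm

83.49


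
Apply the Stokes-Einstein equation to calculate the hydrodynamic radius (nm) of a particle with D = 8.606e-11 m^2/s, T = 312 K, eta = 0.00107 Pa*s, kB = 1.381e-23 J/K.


Stokes-Einstein: R = kB*T / (6*pi*eta*D)
R = 1.381e-23 * 312 / (6 * pi * 0.00107 * 8.606e-11)
R = 2.48234e-09 m = 2.48 nm

2.48


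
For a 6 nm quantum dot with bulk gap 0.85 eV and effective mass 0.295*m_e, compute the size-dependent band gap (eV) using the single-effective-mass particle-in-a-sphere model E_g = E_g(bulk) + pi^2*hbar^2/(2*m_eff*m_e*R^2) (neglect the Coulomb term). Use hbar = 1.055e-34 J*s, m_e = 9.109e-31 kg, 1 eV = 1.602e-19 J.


Radius R = 6/2 nm = 3e-09 m
Confinement energy dE = pi^2 * hbar^2 / (2 * m_eff * m_e * R^2)
dE = pi^2 * (1.055e-34)^2 / (2 * 0.295 * 9.109e-31 * (3e-09)^2) J, divided by 1.602e-19 J/eV
dE = 0.1418 eV
Total band gap = E_g(bulk) + dE = 0.85 + 0.1418 = 0.9918 eV

0.9918


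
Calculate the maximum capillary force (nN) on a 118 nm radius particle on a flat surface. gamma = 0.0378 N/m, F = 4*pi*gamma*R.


Convert radius: R = 118 nm = 1.18e-07 m
F = 4 * pi * gamma * R
F = 4 * pi * 0.0378 * 1.18e-07
F = 5.6051e-08 N = 56.051 nN

56.051


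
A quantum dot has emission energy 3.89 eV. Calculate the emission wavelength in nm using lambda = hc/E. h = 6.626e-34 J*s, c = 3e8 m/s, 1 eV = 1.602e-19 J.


Convert energy: E = 3.89 eV = 3.89 * 1.602e-19 = 6.23178e-19 J
lambda = h*c / E = 6.626e-34 * 3e8 / 6.23178e-19
lambda = 3.18978e-07 m = 319.0 nm

319.0


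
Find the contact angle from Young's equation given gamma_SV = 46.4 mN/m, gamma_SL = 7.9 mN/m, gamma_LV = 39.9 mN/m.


cos(theta) = (gamma_SV - gamma_SL) / gamma_LV
cos(theta) = (46.4 - 7.9) / 39.9
cos(theta) = 0.964912
theta = arccos(0.964912) = 15.22 degrees

15.22


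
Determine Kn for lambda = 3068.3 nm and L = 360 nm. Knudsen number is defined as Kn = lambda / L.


Knudsen number Kn = lambda / L
Kn = 3068.3 / 360
Kn = 8.5231

8.5231


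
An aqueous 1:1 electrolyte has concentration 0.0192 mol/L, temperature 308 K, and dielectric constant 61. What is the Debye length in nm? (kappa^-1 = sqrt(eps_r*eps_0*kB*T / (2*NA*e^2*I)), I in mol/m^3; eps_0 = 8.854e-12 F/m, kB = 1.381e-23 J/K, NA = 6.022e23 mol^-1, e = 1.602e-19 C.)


Ionic strength I = 0.0192 * 1^2 * 1000 = 19.2 mol/m^3
kappa^-1 = sqrt(61 * 8.854e-12 * 1.381e-23 * 308 / (2 * 6.022e23 * (1.602e-19)^2 * 19.2))
kappa^-1 = 1.967 nm

1.967


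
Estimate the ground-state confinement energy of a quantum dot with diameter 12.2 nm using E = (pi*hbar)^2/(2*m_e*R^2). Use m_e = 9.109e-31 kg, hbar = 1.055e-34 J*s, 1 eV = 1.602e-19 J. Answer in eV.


Radius R = 12.2/2 = 6.1 nm = 6.1e-09 m
E = (pi * 1.055e-34)^2 / (2 * 9.109e-31 * (6.1e-09)^2)
E(J) = 1.62048e-21
E = E(J) / 1.602e-19 = 0.0101 eV

0.0101


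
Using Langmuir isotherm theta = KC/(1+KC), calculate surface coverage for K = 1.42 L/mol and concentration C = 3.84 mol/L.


Langmuir isotherm: theta = K*C / (1 + K*C)
K*C = 1.42 * 3.84 = 5.4528
theta = 5.4528 / (1 + 5.4528) = 5.4528 / 6.4528
theta = 0.845

0.845


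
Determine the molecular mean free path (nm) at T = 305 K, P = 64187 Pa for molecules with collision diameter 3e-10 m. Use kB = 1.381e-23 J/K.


Mean free path: lambda = kB*T / (sqrt(2) * pi * d^2 * P)
lambda = 1.381e-23 * 305 / (sqrt(2) * pi * (3e-10)^2 * 64187)
lambda = 1.64112e-07 m
lambda = 164.11 nm

164.11


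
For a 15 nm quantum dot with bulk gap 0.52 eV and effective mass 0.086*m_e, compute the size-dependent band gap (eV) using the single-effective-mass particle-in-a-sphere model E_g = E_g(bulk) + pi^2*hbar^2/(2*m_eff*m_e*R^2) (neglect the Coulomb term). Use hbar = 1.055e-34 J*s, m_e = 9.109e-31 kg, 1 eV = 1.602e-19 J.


Radius R = 15/2 nm = 7.5e-09 m
Confinement energy dE = pi^2 * hbar^2 / (2 * m_eff * m_e * R^2)
dE = pi^2 * (1.055e-34)^2 / (2 * 0.086 * 9.109e-31 * (7.5e-09)^2) J, divided by 1.602e-19 J/eV
dE = 0.0778 eV
Total band gap = E_g(bulk) + dE = 0.52 + 0.0778 = 0.5978 eV

0.5978


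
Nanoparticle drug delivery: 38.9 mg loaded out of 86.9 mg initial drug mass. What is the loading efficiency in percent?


Drug loading efficiency = (drug loaded / drug initial) * 100
DLE = 38.9 / 86.9 * 100
DLE = 0.4476 * 100
DLE = 44.76%

44.76


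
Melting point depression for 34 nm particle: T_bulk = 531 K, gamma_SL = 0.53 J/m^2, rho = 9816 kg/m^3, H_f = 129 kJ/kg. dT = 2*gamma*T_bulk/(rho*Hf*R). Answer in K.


Radius R = 34/2 = 17 nm = 1.7e-08 m
Convert H_f = 129 kJ/kg = 129000 J/kg
dT = 2 * gamma_SL * T_bulk / (rho * H_f * R)
dT = 2 * 0.53 * 531 / (9816 * 129000 * 1.7e-08)
dT = 26.1 K

26.1


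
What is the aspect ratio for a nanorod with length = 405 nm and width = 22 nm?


Aspect ratio AR = length / diameter
AR = 405 / 22
AR = 18.41

18.41


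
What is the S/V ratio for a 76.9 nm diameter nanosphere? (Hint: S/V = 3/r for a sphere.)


Radius r = 76.9/2 = 38.45 nm
S/V = 3 / r = 3 / 38.45
S/V = 0.078 nm^-1

0.078


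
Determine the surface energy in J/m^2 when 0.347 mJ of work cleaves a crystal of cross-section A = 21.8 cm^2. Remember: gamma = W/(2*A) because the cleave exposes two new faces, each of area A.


Convert: A = 21.8 cm^2 = 0.00218 m^2, W = 0.347 mJ = 0.000347 J
Cleaving exposes two faces of area A, so total new surface = 2*A and gamma = W / (2*A)
gamma = 0.000347 / (2 * 0.00218)
gamma = 0.08 J/m^2

0.08


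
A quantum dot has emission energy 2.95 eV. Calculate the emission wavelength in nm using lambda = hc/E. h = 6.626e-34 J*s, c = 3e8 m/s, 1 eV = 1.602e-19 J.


Convert energy: E = 2.95 eV = 2.95 * 1.602e-19 = 4.7259e-19 J
lambda = h*c / E = 6.626e-34 * 3e8 / 4.7259e-19
lambda = 4.20618e-07 m = 420.6 nm

420.6


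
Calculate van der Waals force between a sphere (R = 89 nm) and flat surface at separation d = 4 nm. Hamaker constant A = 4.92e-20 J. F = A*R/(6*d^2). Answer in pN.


Convert to SI: R = 89 nm = 8.9e-08 m, d = 4 nm = 4e-09 m
F = A * R / (6 * d^2)
F = 4.92e-20 * 8.9e-08 / (6 * (4e-09)^2)
F = 4.56125e-11 N = 45.612 pN

45.612


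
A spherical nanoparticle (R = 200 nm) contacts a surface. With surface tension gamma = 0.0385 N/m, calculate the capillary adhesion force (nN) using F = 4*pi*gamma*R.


Convert radius: R = 200 nm = 2e-07 m
F = 4 * pi * gamma * R
F = 4 * pi * 0.0385 * 2e-07
F = 9.67611e-08 N = 96.7611 nN

96.7611


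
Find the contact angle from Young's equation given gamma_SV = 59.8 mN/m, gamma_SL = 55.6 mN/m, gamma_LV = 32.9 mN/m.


cos(theta) = (gamma_SV - gamma_SL) / gamma_LV
cos(theta) = (59.8 - 55.6) / 32.9
cos(theta) = 0.12766
theta = arccos(0.12766) = 82.67 degrees

82.67


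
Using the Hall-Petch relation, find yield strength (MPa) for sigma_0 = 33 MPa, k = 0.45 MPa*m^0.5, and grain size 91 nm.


d = 91 nm = 9.1e-08 m
sqrt(d) = 0.0003016621
Hall-Petch contribution = k / sqrt(d) = 0.45 / 0.0003016621 = 1491.7 MPa
sigma = sigma_0 + k/sqrt(d) = 33 + 1491.7 = 1524.7 MPa

1524.7


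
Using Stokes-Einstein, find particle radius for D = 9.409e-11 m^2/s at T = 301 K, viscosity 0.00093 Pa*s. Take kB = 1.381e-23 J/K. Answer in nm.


Stokes-Einstein: R = kB*T / (6*pi*eta*D)
R = 1.381e-23 * 301 / (6 * pi * 0.00093 * 9.409e-11)
R = 2.52019e-09 m = 2.52 nm

2.52


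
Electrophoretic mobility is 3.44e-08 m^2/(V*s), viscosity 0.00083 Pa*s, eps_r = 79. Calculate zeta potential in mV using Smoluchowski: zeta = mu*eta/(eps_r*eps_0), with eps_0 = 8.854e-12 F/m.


Smoluchowski equation: zeta = mu * eta / (eps_r * eps_0)
zeta = 3.44e-08 * 0.00083 / (79 * 8.854e-12)
zeta = 0.04082 V = 40.82 mV

40.82


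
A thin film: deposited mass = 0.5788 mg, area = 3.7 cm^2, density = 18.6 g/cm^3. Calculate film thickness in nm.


Convert: m = 0.5788 mg = 5.7880e-07 kg, A = 3.7 cm^2 = 3.7000e-04 m^2, rho = 18.6 g/cm^3 = 18600 kg/m^3
t = m / (A * rho)
t = 5.7880e-07 / (3.7000e-04 * 18600)
t = 8.4103e-08 m = 84.1 nm

84.1


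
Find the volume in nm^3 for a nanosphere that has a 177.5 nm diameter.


Radius r = 177.5/2 = 88.75 nm
Volume V = (4/3) * pi * r^3
V = (4/3) * pi * (88.75)^3
V = 2928152.52 nm^3

2928152.52


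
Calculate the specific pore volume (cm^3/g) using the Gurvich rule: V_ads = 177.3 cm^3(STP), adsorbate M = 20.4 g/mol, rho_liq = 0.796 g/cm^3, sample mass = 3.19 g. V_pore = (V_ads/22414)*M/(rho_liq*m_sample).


Moles adsorbed n = V_ads / 22414 = 177.3 / 22414 = 7.910235e-03 mol
Liquid volume V_liq = n * M / rho_liq = 7.910235e-03 * 20.4 / 0.796 = 0.20272 cm^3
Specific pore volume V_pore = V_liq / m_sample = 0.20272 / 3.19
V_pore = 0.0636 cm^3/g

0.0636


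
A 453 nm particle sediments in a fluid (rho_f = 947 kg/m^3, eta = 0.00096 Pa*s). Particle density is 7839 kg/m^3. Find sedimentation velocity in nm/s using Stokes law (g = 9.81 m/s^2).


Radius R = 453/2 nm = 2.265e-07 m
Density difference = 7839 - 947 = 6892 kg/m^3
v = 2 * R^2 * (rho_p - rho_f) * g / (9 * eta)
v = 2 * (2.265e-07)^2 * 6892 * 9.81 / (9 * 0.00096)
v = 8.0291e-07 m/s = 802.9101 nm/s

802.9101


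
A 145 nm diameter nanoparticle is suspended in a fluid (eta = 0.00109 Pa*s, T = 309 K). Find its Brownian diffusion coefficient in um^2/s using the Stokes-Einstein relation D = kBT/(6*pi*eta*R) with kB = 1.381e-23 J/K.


Radius R = 145/2 = 72.5 nm = 7.25e-08 m
D = kB*T / (6*pi*eta*R)
D = 1.381e-23 * 309 / (6 * pi * 0.00109 * 7.25e-08)
D = 2.86475e-12 m^2/s = 2.865 um^2/s

2.865


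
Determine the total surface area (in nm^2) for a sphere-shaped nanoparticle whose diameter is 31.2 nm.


Radius r = 31.2/2 = 15.6 nm
Surface area SA = 4 * pi * r^2
SA = 4 * pi * (15.6)^2
SA = 3058.15 nm^2

3058.15


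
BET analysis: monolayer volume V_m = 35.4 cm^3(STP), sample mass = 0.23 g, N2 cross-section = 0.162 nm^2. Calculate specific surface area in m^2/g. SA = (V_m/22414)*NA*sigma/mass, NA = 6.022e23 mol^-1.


Number of moles in monolayer = V_m / 22414 = 35.4 / 22414 = 0.00157937
Number of molecules = moles * NA = 0.00157937 * 6.022e23
SA = molecules * sigma / mass
SA = (35.4 / 22414) * 6.022e23 * 0.162e-18 / 0.23
SA = 669.9 m^2/g

669.9


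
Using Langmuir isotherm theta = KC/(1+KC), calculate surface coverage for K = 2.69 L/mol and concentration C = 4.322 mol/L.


Langmuir isotherm: theta = K*C / (1 + K*C)
K*C = 2.69 * 4.322 = 11.62618
theta = 11.62618 / (1 + 11.62618) = 11.62618 / 12.62618
theta = 0.9208

0.9208


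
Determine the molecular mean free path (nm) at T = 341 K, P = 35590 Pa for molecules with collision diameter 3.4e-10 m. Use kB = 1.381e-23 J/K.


Mean free path: lambda = kB*T / (sqrt(2) * pi * d^2 * P)
lambda = 1.381e-23 * 341 / (sqrt(2) * pi * (3.4e-10)^2 * 35590)
lambda = 2.57631e-07 m
lambda = 257.63 nm

257.63


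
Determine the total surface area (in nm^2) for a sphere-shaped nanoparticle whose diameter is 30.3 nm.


Radius r = 30.3/2 = 15.15 nm
Surface area SA = 4 * pi * r^2
SA = 4 * pi * (15.15)^2
SA = 2884.26 nm^2

2884.26


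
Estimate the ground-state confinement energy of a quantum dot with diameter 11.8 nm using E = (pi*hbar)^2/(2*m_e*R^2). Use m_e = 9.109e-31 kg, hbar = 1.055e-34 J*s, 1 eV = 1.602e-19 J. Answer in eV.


Radius R = 11.8/2 = 5.9 nm = 5.9e-09 m
E = (pi * 1.055e-34)^2 / (2 * 9.109e-31 * (5.9e-09)^2)
E(J) = 1.73221e-21
E = E(J) / 1.602e-19 = 0.0108 eV

0.0108


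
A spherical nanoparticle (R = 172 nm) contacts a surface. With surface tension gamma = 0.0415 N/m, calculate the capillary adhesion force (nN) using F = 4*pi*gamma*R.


Convert radius: R = 172 nm = 1.72e-07 m
F = 4 * pi * gamma * R
F = 4 * pi * 0.0415 * 1.72e-07
F = 8.96988e-08 N = 89.6988 nN

89.6988


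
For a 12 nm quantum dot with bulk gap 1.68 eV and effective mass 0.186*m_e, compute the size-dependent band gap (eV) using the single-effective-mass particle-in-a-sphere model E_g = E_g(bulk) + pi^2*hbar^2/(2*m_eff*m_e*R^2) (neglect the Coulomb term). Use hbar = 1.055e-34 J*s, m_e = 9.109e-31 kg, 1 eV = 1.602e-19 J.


Radius R = 12/2 nm = 6e-09 m
Confinement energy dE = pi^2 * hbar^2 / (2 * m_eff * m_e * R^2)
dE = pi^2 * (1.055e-34)^2 / (2 * 0.186 * 9.109e-31 * (6e-09)^2) J, divided by 1.602e-19 J/eV
dE = 0.0562 eV
Total band gap = E_g(bulk) + dE = 1.68 + 0.0562 = 1.7362 eV

1.7362


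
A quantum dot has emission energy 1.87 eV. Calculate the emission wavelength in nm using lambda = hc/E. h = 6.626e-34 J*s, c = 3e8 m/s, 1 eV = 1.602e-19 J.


Convert energy: E = 1.87 eV = 1.87 * 1.602e-19 = 2.99574e-19 J
lambda = h*c / E = 6.626e-34 * 3e8 / 2.99574e-19
lambda = 6.63542e-07 m = 663.5 nm

663.5


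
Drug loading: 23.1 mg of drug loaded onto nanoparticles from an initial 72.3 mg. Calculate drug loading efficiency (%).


Drug loading efficiency = (drug loaded / drug initial) * 100
DLE = 23.1 / 72.3 * 100
DLE = 0.3195 * 100
DLE = 31.95%

31.95


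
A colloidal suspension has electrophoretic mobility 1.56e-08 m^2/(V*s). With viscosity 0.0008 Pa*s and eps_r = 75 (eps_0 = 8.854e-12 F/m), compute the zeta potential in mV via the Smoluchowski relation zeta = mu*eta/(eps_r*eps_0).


Smoluchowski equation: zeta = mu * eta / (eps_r * eps_0)
zeta = 1.56e-08 * 0.0008 / (75 * 8.854e-12)
zeta = 0.018794 V = 18.79 mV

18.79


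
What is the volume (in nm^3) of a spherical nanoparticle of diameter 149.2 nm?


Radius r = 149.2/2 = 74.6 nm
Volume V = (4/3) * pi * r^3
V = (4/3) * pi * (74.6)^3
V = 1739022.06 nm^3

1739022.06


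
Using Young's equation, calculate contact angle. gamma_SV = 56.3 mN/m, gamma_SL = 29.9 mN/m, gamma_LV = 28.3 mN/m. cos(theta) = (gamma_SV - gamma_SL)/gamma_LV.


cos(theta) = (gamma_SV - gamma_SL) / gamma_LV
cos(theta) = (56.3 - 29.9) / 28.3
cos(theta) = 0.932862
theta = arccos(0.932862) = 21.11 degrees

21.11
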